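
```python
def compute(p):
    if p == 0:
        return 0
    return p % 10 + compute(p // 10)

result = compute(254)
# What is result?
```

Sum of digits of 254: 4 + 5 + 2 = 11

Answer: 11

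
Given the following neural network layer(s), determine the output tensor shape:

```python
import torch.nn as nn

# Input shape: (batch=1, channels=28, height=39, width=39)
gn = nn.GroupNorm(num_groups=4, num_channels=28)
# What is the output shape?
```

Input: (1, 28, 39, 39) -> Output: (1, 28, 39, 39)

Answer: (1, 28, 39, 39)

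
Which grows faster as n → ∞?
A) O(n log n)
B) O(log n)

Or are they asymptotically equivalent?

O(n log n) vs O(log n): Higher order terms dominate.

Answer: A) O(n log n) grows faster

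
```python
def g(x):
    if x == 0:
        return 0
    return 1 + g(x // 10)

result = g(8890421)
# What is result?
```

Count of digits of 8890421: 7

Answer: 7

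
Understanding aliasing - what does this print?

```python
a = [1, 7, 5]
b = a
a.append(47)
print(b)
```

Key concept: basic list aliasing.
Step by step:
`a = [1, 7, 5]` → a = [1, 7, 5]
`b = a` → b = [1, 7, 5] (same object as a)
`a.append(47)` → a = [1, 7, 5, 47] (same object as b); b = [1, 7, 5, 47] (same object as a)
`print(b)` → prints [1, 7, 5, 47]

Answer: [1, 7, 5, 47]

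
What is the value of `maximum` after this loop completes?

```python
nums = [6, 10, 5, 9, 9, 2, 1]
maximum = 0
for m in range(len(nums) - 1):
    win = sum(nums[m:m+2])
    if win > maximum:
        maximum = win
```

Max sum of 2-element window in [6, 10, 5, 9, 9, 2, 1]
`maximum` takes the values: 0 → 16 → 18

Answer: 18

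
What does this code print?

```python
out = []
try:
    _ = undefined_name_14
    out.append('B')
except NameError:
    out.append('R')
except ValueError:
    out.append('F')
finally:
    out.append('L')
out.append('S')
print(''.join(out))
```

Execution trace: 'R' (except NameError) → 'L' (finally) → 'S' (after the try/except). Output: RLS

Answer: RLS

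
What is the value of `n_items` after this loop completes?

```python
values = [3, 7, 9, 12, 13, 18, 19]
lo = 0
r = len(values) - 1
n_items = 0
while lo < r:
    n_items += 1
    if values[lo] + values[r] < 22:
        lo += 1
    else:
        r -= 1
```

Steps to find pair summing to 22
`n_items` takes the values: 0 → 1 → 2 → 3 → 4 → 5 → 6

Answer: 6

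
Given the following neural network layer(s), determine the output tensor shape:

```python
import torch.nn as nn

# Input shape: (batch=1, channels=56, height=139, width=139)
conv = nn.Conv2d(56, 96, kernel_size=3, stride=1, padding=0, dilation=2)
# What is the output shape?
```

Input: (1, 56, 139, 139) -> Output: (1, 96, 135, 135)

Answer: (1, 96, 135, 135)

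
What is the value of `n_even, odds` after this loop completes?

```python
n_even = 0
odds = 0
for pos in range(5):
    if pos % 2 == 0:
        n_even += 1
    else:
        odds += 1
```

Count evens and odds in range(5)
`n_even, odds` takes the values: (0, 0) → (1, 0) → (1, 1) → (2, 1) → (2, 2) → (3, 2)

Answer: 3, 2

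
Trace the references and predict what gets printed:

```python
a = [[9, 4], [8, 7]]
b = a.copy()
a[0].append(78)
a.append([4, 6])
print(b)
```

Key concept: shallow copy with nested lists.
Step by step:
`a = [[9, 4], [8, 7]]` → a = [[9, 4], [8, 7]]
`b = a.copy()` → b = [[9, 4], [8, 7]]
`a[0].append(78)` → a = [[9, 4, 78], [8, 7]]; b = [[9, 4, 78], [8, 7]]
`a.append([4, 6])` → a = [[9, 4, 78], [8, 7], [4, 6]]
`print(b)` → prints [[9, 4, 78], [8, 7]]

Answer: [[9, 4, 78], [8, 7]]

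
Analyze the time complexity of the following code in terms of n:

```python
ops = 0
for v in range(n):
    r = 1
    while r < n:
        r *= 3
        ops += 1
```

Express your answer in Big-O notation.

Each loop level contributes: n × log n. Multiplying the contributions gives O(n log n).

Answer: O(n log n)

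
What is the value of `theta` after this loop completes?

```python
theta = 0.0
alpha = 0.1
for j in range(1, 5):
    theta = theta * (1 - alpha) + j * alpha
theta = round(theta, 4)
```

Moving average with lr=0.1
`theta` takes the values: 0.0 → 0.1 → 0.29 → 0.561 → 0.9049

Answer: 0.9049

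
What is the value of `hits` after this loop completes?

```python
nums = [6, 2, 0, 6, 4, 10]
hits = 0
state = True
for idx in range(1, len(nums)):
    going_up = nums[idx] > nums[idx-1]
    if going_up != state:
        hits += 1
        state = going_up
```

Count direction changes in [6, 2, 0, 6, 4, 10]
`hits` takes the values: 0 → 1 → 2 → 3 → 4

Answer: 4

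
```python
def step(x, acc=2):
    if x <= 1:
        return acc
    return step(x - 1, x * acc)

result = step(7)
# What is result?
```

Accumulator trace (n, acc): (7, 2) -> (6, 14) -> (5, 84) -> (4, 420) -> (3, 1680) -> (2, 5040) -> (1, 10080) -> return 10080

Answer: 10080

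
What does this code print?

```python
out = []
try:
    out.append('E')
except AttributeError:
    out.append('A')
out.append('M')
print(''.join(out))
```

Execution trace: 'E' (try body, no exception) → 'M' (after the try/except). Output: EM

Answer: EM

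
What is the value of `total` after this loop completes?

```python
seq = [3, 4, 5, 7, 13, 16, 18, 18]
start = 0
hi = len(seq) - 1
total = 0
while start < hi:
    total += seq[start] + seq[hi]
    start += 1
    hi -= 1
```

Sum of pairs from ends
`total` takes the values: 0 → 21 → 43 → 64 → 84

Answer: 84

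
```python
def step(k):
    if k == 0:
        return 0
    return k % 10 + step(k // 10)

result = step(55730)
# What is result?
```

Sum of digits of 55730: 0 + 3 + 7 + 5 + 5 = 20

Answer: 20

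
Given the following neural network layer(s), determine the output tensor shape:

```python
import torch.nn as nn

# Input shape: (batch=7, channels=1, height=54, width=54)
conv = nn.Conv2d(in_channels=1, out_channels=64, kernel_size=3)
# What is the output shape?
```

Input: (7, 1, 54, 54) -> Output: (7, 64, 52, 52)

Answer: (7, 64, 52, 52)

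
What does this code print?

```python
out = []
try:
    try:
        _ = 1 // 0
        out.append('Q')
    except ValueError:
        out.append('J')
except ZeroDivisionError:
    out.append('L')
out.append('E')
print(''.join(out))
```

Execution trace: 'L' (outer except ZeroDivisionError) → 'E' (after the try/except). Output: LE

Answer: LE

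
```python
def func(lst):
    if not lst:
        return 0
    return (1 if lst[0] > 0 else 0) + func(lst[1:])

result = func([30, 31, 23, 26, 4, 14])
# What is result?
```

Count of positive elements in [30, 31, 23, 26, 4, 14] = 6

Answer: 6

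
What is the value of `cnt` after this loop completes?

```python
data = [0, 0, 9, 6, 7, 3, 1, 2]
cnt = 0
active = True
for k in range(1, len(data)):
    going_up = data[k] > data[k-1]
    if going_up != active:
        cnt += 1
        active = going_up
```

Count direction changes in [0, 0, 9, 6, 7, 3, 1, 2]
`cnt` takes the values: 0 → 1 → 2 → 3 → 4 → 5 → 6

Answer: 6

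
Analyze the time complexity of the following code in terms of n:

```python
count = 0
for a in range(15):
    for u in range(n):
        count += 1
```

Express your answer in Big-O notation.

Each loop level contributes: 1 × n. Multiplying the contributions gives O(n).

Answer: O(n)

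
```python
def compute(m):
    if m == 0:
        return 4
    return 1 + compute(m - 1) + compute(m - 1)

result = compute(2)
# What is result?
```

compute(m) = 1 + 2·compute(m-1), compute(0)=4. Closed form: (4+1)·2^2 - 1 = 19.

Answer: 19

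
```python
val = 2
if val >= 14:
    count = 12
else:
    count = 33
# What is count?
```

Trace:
`val = 2` → val = 2
`if val >= 14: ...` → val >= 14 is False, take else branch → count = 33
So count = 33

Answer: 33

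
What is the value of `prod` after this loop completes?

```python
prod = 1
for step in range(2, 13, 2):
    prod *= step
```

Product of even numbers 2 to 12
`prod` takes the values: 1 → 2 → 8 → 48 → 384 → 3840 → 46080

Answer: 46080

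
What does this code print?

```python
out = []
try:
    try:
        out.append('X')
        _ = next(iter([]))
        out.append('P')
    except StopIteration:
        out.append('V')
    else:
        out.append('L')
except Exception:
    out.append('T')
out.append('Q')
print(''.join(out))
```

Execution trace: 'X' (inner try body) → 'V' (inner except StopIteration) → 'Q' (after the try/except). Output: XVQ

Answer: XVQ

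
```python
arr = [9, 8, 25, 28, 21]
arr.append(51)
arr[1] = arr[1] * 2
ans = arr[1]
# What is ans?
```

Trace:
`arr = [9, 8, 25, 28, 21]` → arr = [9, 8, 25, 28, 21]
`arr.append(51)` → arr = [9, 8, 25, 28, 21, 51]
`arr[1] = arr[1] * 2` → arr = [9, 16, 25, 28, 21, 51]
`ans = arr[1]` → ans = 16
So ans = 16

Answer: 16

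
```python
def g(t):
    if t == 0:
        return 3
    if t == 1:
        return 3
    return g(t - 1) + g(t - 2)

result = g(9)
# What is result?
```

Build up from base cases: g(0)=3, g(1)=3, g(2)=6, g(3)=9, g(4)=15, g(5)=24, g(6)=39, ..., g(9)=165

Answer: 165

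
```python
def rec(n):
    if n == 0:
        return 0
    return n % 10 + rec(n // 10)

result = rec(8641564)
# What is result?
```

Sum of digits of 8641564: 4 + 6 + 5 + 1 + 4 + 6 + 8 = 34

Answer: 34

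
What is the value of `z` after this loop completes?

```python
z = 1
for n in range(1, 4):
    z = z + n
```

Start at 1, add 1 through 3
`z` takes the values: 1 → 2 → 4 → 7

Answer: 7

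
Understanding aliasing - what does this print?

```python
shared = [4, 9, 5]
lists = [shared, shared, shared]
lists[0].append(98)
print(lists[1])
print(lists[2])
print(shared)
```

Key concept: list of same reference.
Step by step:
`shared = [4, 9, 5]` → shared = [4, 9, 5]
`lists = [shared, shared, shared]` → lists = [[4, 9, 5], [4, 9, 5], [4, 9, 5]]
`lists[0].append(98)` → shared = [4, 9, 5, 98]; lists = [[4, 9, 5, 98], [4, 9, 5, 98], [4, 9, 5, 98]]
`print(lists[1])` → prints [4, 9, 5, 98]
`print(lists[2])` → prints [4, 9, 5, 98]
`print(shared)` → prints [4, 9, 5, 98]

Answer:
[4, 9, 5, 98]
[4, 9, 5, 98]
[4, 9, 5, 98]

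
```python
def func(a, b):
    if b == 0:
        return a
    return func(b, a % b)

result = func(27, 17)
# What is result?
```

func(27, 17) -> func(17, 10) -> func(10, 7) -> func(7, 3) -> func(3, 1) -> func(1, 0) -> 1

Answer: 1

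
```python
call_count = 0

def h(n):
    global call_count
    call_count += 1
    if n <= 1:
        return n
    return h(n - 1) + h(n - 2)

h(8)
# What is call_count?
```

Calls(n) = 1 + Calls(n-1) + Calls(n-2); Calls(0)=Calls(1)=1. For n=8 this gives 67.

Answer: 67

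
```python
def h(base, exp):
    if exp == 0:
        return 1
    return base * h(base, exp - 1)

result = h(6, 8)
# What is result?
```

h(6, 8) = 6 * 6 * 6 * 6 * 6 * 6 * 6 * 6 = 1679616

Answer: 1679616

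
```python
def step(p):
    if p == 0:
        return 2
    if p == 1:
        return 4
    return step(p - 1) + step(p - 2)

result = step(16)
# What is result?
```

Build up from base cases: step(0)=2, step(1)=4, step(2)=6, step(3)=10, step(4)=16, step(5)=26, step(6)=42, ..., step(16)=5168

Answer: 5168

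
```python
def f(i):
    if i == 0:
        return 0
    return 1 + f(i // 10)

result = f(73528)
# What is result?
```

Count of digits of 73528: 5

Answer: 5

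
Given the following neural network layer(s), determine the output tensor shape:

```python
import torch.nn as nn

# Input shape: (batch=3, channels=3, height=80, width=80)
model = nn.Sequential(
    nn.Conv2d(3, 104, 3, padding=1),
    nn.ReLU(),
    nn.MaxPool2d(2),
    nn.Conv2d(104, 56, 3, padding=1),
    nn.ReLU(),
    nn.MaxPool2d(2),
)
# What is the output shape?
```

Input: (3, 3, 80, 80) -> after first Conv2d: (3, 104, 80, 80) -> after first MaxPool2d: (3, 104, 40, 40) -> after second Conv2d: (3, 56, 40, 40) -> Output: (3, 56, 20, 20)

Answer: (3, 56, 20, 20)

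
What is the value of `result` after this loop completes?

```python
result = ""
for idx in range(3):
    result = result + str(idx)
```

Concatenate digits 0 to 2
`result` takes the values: "" → "0" → "01" → "012"

Answer: "012"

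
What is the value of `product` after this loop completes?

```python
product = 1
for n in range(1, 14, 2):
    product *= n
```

Product of 1, 3, 5, ... up to 13
`product` takes the values: 1 → 3 → 15 → 105 → 945 → 10395 → 135135

Answer: 135135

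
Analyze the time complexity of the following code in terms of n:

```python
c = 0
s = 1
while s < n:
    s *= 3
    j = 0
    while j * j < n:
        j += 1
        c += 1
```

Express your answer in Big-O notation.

Each loop level contributes: log n × √n. Multiplying the contributions gives O(√n log n).

Answer: O(√n log n)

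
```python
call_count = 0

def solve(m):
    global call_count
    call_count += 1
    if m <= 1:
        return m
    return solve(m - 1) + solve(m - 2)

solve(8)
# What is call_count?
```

Calls(m) = 1 + Calls(m-1) + Calls(m-2); Calls(0)=Calls(1)=1. For m=8 this gives 67.

Answer: 67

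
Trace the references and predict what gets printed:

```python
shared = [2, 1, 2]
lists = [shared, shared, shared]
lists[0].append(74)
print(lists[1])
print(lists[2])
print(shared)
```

Key concept: list of same reference.
Step by step:
`shared = [2, 1, 2]` → shared = [2, 1, 2]
`lists = [shared, shared, shared]` → lists = [[2, 1, 2], [2, 1, 2], [2, 1, 2]]
`lists[0].append(74)` → shared = [2, 1, 2, 74]; lists = [[2, 1, 2, 74], [2, 1, 2, 74], [2, 1, 2, 74]]
`print(lists[1])` → prints [2, 1, 2, 74]
`print(lists[2])` → prints [2, 1, 2, 74]
`print(shared)` → prints [2, 1, 2, 74]

Answer:
[2, 1, 2, 74]
[2, 1, 2, 74]
[2, 1, 2, 74]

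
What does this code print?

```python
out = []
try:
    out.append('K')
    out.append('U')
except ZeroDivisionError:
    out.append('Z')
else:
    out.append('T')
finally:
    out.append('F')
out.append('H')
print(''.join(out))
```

Execution trace: 'K' (try body) → 'U' (try body, no exception) → 'T' (else) → 'F' (finally) → 'H' (after the try/except). Output: KUTFH

Answer: KUTFH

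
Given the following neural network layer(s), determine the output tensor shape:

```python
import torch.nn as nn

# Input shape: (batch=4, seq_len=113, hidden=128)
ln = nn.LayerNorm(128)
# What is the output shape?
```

Input: (4, 113, 128) -> Output: (4, 113, 128)

Answer: (4, 113, 128)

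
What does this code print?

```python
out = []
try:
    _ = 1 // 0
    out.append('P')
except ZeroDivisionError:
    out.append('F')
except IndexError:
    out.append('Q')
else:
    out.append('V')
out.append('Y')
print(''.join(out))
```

Execution trace: 'F' (except ZeroDivisionError) → 'Y' (after the try/except). Output: FY

Answer: FY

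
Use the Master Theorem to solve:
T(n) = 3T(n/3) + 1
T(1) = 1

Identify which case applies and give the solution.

a=3, b=3, f(n)=1. log_3(3) = 1. Since c=0 < 1, Case 1 applies: T(n) = Θ(n^log_b(a)) = O(n).

Answer: O(n) - Case 1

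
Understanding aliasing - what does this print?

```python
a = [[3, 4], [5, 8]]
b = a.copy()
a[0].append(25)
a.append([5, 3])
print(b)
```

Key concept: shallow copy with nested lists.
Step by step:
`a = [[3, 4], [5, 8]]` → a = [[3, 4], [5, 8]]
`b = a.copy()` → b = [[3, 4], [5, 8]]
`a[0].append(25)` → a = [[3, 4, 25], [5, 8]]; b = [[3, 4, 25], [5, 8]]
`a.append([5, 3])` → a = [[3, 4, 25], [5, 8], [5, 3]]
`print(b)` → prints [[3, 4, 25], [5, 8]]

Answer: [[3, 4, 25], [5, 8]]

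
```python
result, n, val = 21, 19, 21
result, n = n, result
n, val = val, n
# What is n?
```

Trace:
`result, n, val = 21, 19, 21` → result = 21; n = 19; val = 21
`result, n = n, result` → result = 19; n = 21
`n, val = val, n` → n = 21; val = 21
So n = 21

Answer: 21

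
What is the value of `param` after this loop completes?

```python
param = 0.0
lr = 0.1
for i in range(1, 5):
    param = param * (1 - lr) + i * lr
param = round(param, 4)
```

Moving average with lr=0.1
`param` takes the values: 0.0 → 0.1 → 0.29 → 0.561 → 0.9049

Answer: 0.9049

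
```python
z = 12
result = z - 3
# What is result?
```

Trace:
`z = 12` → z = 12
`result = z - 3` → result = 9
So result = 9

Answer: 9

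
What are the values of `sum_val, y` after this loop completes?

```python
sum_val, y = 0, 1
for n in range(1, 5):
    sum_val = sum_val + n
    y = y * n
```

Sum and factorial of 1 to 4
`sum_val, y` takes the values: (0, 1) → (1, 1) → (3, 1) → (3, 2) → (6, 2) → (6, 6) → (10, 6) → (10, 24)

Answer: 10, 24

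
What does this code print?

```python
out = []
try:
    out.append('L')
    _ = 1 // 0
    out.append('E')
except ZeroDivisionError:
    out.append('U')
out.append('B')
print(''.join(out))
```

Execution trace: 'L' (try body) → 'U' (except ZeroDivisionError) → 'B' (after the try/except). Output: LUB

Answer: LUB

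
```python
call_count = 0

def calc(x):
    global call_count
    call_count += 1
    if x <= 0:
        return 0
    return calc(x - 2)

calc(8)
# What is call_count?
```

Linear recursion stepping by 2: 5 calls from x=8 down to ≤0.

Answer: 5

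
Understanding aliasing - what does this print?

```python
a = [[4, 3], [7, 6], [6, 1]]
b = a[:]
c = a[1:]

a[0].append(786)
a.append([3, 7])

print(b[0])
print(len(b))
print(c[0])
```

Key concept: slice with nested mutation.
Step by step:
`a = [[4, 3], [7, 6], [6, 1]]` → a = [[4, 3], [7, 6], [6, 1]]
`b = a[:]` → b = [[4, 3], [7, 6], [6, 1]]
`c = a[1:]` → c = [[7, 6], [6, 1]]
`a[0].append(786)` → a = [[4, 3, 786], [7, 6], [6, 1]]; b = [[4, 3, 786], [7, 6], [6, 1]]
`a.append([3, 7])` → a = [[4, 3, 786], [7, 6], [6, 1], [3, 7]]
`print(b[0])` → prints [4, 3, 786]
`print(len(b))` → prints 3
`print(c[0])` → prints [7, 6]

Answer:
[4, 3, 786]
3
[7, 6]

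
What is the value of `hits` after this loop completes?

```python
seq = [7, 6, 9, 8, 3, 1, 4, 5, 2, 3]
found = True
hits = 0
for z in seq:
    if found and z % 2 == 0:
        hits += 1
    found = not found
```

Count even values at even positions
`hits` takes the values: 0 → 1 → 2

Answer: 2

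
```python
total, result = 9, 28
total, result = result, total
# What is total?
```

Trace:
`total, result = 9, 28` → total = 9; result = 28
`total, result = result, total` → total = 28; result = 9
So total = 28

Answer: 28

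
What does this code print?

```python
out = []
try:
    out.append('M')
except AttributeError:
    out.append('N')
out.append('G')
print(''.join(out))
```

Execution trace: 'M' (try body, no exception) → 'G' (after the try/except). Output: MG

Answer: MG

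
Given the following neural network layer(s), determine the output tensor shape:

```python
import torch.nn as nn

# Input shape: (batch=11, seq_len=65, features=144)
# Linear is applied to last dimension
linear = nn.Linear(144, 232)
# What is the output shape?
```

Input: (11, 65, 144) -> Output: (11, 65, 232)

Answer: (11, 65, 232)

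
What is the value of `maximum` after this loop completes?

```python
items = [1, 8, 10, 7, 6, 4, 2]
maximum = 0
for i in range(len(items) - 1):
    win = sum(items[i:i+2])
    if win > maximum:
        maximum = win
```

Max sum of 2-element window in [1, 8, 10, 7, 6, 4, 2]
`maximum` takes the values: 0 → 9 → 18

Answer: 18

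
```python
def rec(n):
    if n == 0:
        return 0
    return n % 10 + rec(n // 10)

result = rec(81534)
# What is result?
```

Sum of digits of 81534: 4 + 3 + 5 + 1 + 8 = 21

Answer: 21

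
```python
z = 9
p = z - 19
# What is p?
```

Trace:
`z = 9` → z = 9
`p = z - 19` → p = -10
So p = -10

Answer: -10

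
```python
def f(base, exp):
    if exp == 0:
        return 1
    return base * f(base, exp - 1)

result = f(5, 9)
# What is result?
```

f(5, 9) = 5 * 5 * 5 * 5 * 5 * 5 * 5 * 5 * 5 = 1953125

Answer: 1953125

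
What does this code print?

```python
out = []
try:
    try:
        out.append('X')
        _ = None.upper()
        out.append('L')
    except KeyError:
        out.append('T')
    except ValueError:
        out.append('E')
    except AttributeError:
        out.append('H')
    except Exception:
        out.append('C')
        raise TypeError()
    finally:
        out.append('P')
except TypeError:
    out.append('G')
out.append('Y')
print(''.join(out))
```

Execution trace: 'X' (inner try body) → 'H' (inner except AttributeError) → 'P' (inner finally) → 'Y' (after the try/except). Output: XHPY

Answer: XHPY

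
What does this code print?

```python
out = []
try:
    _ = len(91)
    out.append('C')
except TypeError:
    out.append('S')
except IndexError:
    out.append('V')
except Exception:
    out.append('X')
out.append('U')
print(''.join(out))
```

Execution trace: 'S' (except TypeError) → 'U' (after the try/except). Output: SU

Answer: SU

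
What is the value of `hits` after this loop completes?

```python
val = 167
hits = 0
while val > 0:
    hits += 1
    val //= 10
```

Count digits by repeated division by 10
`hits` takes the values: 0 → 1 → 2 → 3

Answer: 3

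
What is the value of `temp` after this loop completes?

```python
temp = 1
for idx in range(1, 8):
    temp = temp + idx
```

Start at 1, add 1 through 7
`temp` takes the values: 1 → 2 → 4 → 7 → 11 → 16 → 22 → 29

Answer: 29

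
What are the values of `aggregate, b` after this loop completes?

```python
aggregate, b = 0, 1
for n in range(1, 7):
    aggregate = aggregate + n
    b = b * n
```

Sum and factorial of 1 to 6
`aggregate, b` takes the values: (0, 1) → (1, 1) → (3, 1) → (3, 2) → (6, 2) → (6, 6) → (10, 6) → (10, 24) → (15, 24) → (15, 120) → (21, 120) → (21, 720)

Answer: 21, 720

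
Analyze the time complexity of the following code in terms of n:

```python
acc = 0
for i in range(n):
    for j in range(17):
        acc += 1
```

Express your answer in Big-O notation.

Each loop level contributes: n × 1. Multiplying the contributions gives O(n).

Answer: O(n)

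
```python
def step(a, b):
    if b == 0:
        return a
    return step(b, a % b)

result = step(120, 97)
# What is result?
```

step(120, 97) -> step(97, 23) -> step(23, 5) -> step(5, 3) -> step(3, 2) -> step(2, 1) -> step(1, 0) -> 1

Answer: 1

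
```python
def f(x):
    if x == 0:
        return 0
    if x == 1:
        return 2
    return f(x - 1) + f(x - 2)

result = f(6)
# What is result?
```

Build up from base cases: f(0)=0, f(1)=2, f(2)=2, f(3)=4, f(4)=6, f(5)=10, f(6)=16

Answer: 16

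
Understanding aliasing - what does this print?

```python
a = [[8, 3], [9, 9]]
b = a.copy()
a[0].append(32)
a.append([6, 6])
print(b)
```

Key concept: shallow copy with nested lists.
Step by step:
`a = [[8, 3], [9, 9]]` → a = [[8, 3], [9, 9]]
`b = a.copy()` → b = [[8, 3], [9, 9]]
`a[0].append(32)` → a = [[8, 3, 32], [9, 9]]; b = [[8, 3, 32], [9, 9]]
`a.append([6, 6])` → a = [[8, 3, 32], [9, 9], [6, 6]]
`print(b)` → prints [[8, 3, 32], [9, 9]]

Answer: [[8, 3, 32], [9, 9]]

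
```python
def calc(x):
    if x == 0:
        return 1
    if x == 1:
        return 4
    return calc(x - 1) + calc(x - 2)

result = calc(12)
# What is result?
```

Build up from base cases: calc(0)=1, calc(1)=4, calc(2)=5, calc(3)=9, calc(4)=14, calc(5)=23, calc(6)=37, ..., calc(12)=665

Answer: 665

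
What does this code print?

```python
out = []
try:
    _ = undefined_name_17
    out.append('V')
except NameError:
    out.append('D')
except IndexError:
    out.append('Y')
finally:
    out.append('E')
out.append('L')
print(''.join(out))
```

Execution trace: 'D' (except NameError) → 'E' (finally) → 'L' (after the try/except). Output: DEL

Answer: DEL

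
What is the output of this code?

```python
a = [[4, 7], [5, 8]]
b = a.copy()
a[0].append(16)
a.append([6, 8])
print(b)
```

Key concept: shallow copy with nested lists.
Step by step:
`a = [[4, 7], [5, 8]]` → a = [[4, 7], [5, 8]]
`b = a.copy()` → b = [[4, 7], [5, 8]]
`a[0].append(16)` → a = [[4, 7, 16], [5, 8]]; b = [[4, 7, 16], [5, 8]]
`a.append([6, 8])` → a = [[4, 7, 16], [5, 8], [6, 8]]
`print(b)` → prints [[4, 7, 16], [5, 8]]

Answer: [[4, 7, 16], [5, 8]]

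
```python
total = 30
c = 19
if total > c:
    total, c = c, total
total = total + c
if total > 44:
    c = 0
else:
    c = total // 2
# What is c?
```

Trace:
`total = 30` → total = 30
`c = 19` → c = 19
`if total > c: ...` → total > c is True → total = 19; c = 30
`total = total + c` → total = 49
`if total > 44: ...` → total > 44 is True → c = 0
So c = 0

Answer: 0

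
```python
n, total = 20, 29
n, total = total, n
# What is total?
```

Trace:
`n, total = 20, 29` → n = 20; total = 29
`n, total = total, n` → n = 29; total = 20
So total = 20

Answer: 20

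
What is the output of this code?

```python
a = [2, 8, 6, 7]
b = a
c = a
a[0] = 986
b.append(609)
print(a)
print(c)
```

Key concept: multiple aliases.
Step by step:
`a = [2, 8, 6, 7]` → a = [2, 8, 6, 7]
`b = a` → b = [2, 8, 6, 7] (same object as a)
`c = a` → c = [2, 8, 6, 7] (same object as a, b)
`a[0] = 986` → a = [986, 8, 6, 7] (same object as b, c); b = [986, 8, 6, 7] (same object as a, c); c = [986, 8, 6, 7] (same object as a, b)
`b.append(609)` → a = [986, 8, 6, 7, 609] (same object as b, c); b = [986, 8, 6, 7, 609] (same object as a, c); c = [986, 8, 6, 7, 609] (same object as a, b)
`print(a)` → prints [986, 8, 6, 7, 609]
`print(c)` → prints [986, 8, 6, 7, 609]

Answer:
[986, 8, 6, 7, 609]
[986, 8, 6, 7, 609]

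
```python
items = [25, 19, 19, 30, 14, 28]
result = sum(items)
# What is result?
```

Trace:
`items = [25, 19, 19, 30, 14, 28]` → items = [25, 19, 19, 30, 14, 28]
`result = sum(items)` → result = 135
So result = 135

Answer: 135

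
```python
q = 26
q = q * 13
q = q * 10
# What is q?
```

Trace:
`q = 26` → q = 26
`q = q * 13` → q = 338
`q = q * 10` → q = 3380
So q = 3380

Answer: 3380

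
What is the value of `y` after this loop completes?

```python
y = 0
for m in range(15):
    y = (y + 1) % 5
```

Increment mod 5, 15 times = 0
`y` takes the values: 0 → 1 → 2 → 3 → 4 → 0 → 1 → 2 → 3 → 4 → 0 → 1 → 2 → 3 → 4 → 0

Answer: 0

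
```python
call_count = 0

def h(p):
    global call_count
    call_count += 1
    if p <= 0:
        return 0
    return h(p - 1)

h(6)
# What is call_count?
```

Linear recursion stepping by 1: 7 calls from p=6 down to ≤0.

Answer: 7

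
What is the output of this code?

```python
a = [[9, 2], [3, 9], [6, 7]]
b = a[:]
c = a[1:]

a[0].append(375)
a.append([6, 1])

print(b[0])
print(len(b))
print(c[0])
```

Key concept: slice with nested mutation.
Step by step:
`a = [[9, 2], [3, 9], [6, 7]]` → a = [[9, 2], [3, 9], [6, 7]]
`b = a[:]` → b = [[9, 2], [3, 9], [6, 7]]
`c = a[1:]` → c = [[3, 9], [6, 7]]
`a[0].append(375)` → a = [[9, 2, 375], [3, 9], [6, 7]]; b = [[9, 2, 375], [3, 9], [6, 7]]
`a.append([6, 1])` → a = [[9, 2, 375], [3, 9], [6, 7], [6, 1]]
`print(b[0])` → prints [9, 2, 375]
`print(len(b))` → prints 3
`print(c[0])` → prints [3, 9]

Answer:
[9, 2, 375]
3
[3, 9]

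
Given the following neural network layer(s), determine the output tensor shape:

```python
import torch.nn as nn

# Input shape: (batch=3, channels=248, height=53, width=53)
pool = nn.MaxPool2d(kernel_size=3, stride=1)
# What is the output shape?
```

Input: (3, 248, 53, 53) -> Output: (3, 248, 51, 51)

Answer: (3, 248, 51, 51)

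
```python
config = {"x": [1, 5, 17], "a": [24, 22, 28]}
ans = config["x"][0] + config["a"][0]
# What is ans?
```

Trace:
`config = {"x": [1, 5, 17], "a": [24, 22, 28]}` → config = {'x': [1, 5, 17], 'a': [24, 22, 28]}
`ans = config["x"][0] + config["a"][0]` → ans = 25
So ans = 25

Answer: 25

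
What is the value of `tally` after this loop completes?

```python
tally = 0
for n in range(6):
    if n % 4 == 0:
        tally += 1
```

Count numbers divisible by 4 in range(6)
`tally` takes the values: 0 → 1 → 2

Answer: 2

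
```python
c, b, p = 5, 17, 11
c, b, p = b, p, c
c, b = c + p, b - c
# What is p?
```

Trace:
`c, b, p = 5, 17, 11` → c = 5; b = 17; p = 11
`c, b, p = b, p, c` → c = 17; b = 11; p = 5
`c, b = c + p, b - c` → c = 22; b = -6
So p = 5

Answer: 5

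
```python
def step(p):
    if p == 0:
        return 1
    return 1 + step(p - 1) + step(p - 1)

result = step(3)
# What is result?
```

step(p) = 1 + 2·step(p-1), step(0)=1. Closed form: (1+1)·2^3 - 1 = 15.

Answer: 15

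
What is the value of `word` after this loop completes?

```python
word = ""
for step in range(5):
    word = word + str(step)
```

Concatenate digits 0 to 4
`word` takes the values: "" → "0" → "01" → "012" → "0123" → "01234"

Answer: "01234"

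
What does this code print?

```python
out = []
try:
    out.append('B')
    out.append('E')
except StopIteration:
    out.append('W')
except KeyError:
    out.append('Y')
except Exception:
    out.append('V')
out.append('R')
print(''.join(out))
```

Execution trace: 'B' (try body) → 'E' (try body, no exception) → 'R' (after the try/except). Output: BER

Answer: BER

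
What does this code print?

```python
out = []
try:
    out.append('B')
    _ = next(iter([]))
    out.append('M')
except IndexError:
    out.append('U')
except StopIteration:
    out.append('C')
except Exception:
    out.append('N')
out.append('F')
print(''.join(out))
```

Execution trace: 'B' (try body) → 'C' (except StopIteration) → 'F' (after the try/except). Output: BCF

Answer: BCF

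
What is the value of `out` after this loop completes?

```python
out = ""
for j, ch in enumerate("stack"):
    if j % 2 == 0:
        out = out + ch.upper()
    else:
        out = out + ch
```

Uppercase even positions in 'stack'
`out` takes the values: "" → "S" → "St" → "StA" → "StAc" → "StAcK"

Answer: "StAcK"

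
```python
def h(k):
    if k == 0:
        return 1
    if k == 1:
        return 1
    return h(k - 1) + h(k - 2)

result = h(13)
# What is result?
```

Build up from base cases: h(0)=1, h(1)=1, h(2)=2, h(3)=3, h(4)=5, h(5)=8, h(6)=13, ..., h(13)=377

Answer: 377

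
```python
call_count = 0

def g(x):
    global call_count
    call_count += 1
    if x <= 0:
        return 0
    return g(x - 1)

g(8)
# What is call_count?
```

Linear recursion stepping by 1: 9 calls from x=8 down to ≤0.

Answer: 9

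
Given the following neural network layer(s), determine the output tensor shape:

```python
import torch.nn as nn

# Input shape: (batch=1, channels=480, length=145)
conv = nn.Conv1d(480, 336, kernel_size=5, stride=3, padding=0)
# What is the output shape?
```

Input: (1, 480, 145) -> Output: (1, 336, 47)

Answer: (1, 336, 47)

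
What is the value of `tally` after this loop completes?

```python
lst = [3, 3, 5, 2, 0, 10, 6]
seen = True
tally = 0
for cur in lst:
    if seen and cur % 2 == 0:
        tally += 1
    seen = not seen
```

Count even values at even positions
`tally` takes the values: 0 → 1 → 2

Answer: 2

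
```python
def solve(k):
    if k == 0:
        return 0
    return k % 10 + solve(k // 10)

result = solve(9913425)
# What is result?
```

Sum of digits of 9913425: 5 + 2 + 4 + 3 + 1 + 9 + 9 = 33

Answer: 33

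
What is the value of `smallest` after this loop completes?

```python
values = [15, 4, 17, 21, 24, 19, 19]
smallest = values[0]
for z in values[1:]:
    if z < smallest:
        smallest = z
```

Minimum of [15, 4, 17, 21, 24, 19, 19]
`smallest` takes the values: 15 → 4

Answer: 4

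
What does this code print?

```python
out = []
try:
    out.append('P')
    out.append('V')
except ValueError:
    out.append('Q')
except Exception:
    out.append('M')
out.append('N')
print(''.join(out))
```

Execution trace: 'P' (try body) → 'V' (try body, no exception) → 'N' (after the try/except). Output: PVN

Answer: PVN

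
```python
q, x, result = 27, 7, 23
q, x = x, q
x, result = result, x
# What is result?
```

Trace:
`q, x, result = 27, 7, 23` → q = 27; x = 7; result = 23
`q, x = x, q` → q = 7; x = 27
`x, result = result, x` → x = 23; result = 27
So result = 27

Answer: 27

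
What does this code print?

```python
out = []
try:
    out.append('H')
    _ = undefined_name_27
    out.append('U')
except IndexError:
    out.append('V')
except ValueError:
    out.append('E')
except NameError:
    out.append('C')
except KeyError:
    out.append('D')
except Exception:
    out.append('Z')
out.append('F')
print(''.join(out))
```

Execution trace: 'H' (try body) → 'C' (except NameError) → 'F' (after the try/except). Output: HCF

Answer: HCF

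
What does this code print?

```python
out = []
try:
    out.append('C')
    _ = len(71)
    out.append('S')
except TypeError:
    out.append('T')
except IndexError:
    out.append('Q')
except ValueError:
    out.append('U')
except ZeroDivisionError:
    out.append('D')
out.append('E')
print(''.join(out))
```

Execution trace: 'C' (try body) → 'T' (except TypeError) → 'E' (after the try/except). Output: CTE

Answer: CTE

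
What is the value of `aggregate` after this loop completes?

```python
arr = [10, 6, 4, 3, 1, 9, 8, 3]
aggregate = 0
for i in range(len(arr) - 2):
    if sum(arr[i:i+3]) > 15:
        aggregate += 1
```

Count windows with sum > 15
`aggregate` takes the values: 0 → 1 → 2 → 3

Answer: 3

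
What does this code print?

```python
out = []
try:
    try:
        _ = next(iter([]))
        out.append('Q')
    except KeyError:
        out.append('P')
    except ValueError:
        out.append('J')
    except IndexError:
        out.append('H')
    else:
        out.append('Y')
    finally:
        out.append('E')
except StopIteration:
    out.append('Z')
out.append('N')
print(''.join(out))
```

Execution trace: 'E' (finally) → 'Z' (outer except StopIteration) → 'N' (after the try/except). Output: EZN

Answer: EZN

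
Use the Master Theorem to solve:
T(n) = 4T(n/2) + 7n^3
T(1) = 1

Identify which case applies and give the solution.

a=4, b=2, f(n)=7n^3. log_2(4) = 2. Since c=3 > 2 and the regularity condition holds (4(n/2)^3 = (4/2^3)n^3 with 4/2^3 < 1), Case 3 applies: T(n) = Θ(f(n)) = O(n^3).

Answer: O(n^3) - Case 3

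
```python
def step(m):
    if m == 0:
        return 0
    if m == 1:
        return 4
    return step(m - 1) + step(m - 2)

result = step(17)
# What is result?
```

Build up from base cases: step(0)=0, step(1)=4, step(2)=4, step(3)=8, step(4)=12, step(5)=20, step(6)=32, ..., step(17)=6388

Answer: 6388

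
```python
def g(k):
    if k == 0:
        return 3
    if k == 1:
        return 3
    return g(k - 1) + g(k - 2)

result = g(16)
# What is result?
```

Build up from base cases: g(0)=3, g(1)=3, g(2)=6, g(3)=9, g(4)=15, g(5)=24, g(6)=39, ..., g(16)=4791

Answer: 4791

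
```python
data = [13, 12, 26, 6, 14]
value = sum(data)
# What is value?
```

Trace:
`data = [13, 12, 26, 6, 14]` → data = [13, 12, 26, 6, 14]
`value = sum(data)` → value = 71
So value = 71

Answer: 71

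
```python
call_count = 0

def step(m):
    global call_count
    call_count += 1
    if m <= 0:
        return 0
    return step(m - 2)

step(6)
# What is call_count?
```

Linear recursion stepping by 2: 4 calls from m=6 down to ≤0.

Answer: 4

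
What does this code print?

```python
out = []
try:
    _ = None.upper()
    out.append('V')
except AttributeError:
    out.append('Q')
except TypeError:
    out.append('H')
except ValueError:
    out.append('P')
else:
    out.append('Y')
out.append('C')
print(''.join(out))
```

Execution trace: 'Q' (except AttributeError) → 'C' (after the try/except). Output: QC

Answer: QC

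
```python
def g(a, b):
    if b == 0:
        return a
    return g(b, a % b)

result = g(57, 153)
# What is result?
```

g(57, 153) -> g(153, 57) -> g(57, 39) -> g(39, 18) -> g(18, 3) -> g(3, 0) -> 3

Answer: 3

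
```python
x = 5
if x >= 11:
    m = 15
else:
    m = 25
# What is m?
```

Trace:
`x = 5` → x = 5
`if x >= 11: ...` → x >= 11 is False, take else branch → m = 25
So m = 25

Answer: 25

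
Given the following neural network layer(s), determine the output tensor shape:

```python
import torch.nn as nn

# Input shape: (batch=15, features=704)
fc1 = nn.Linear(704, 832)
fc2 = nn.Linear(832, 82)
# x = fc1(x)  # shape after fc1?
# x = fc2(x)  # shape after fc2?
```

Input: (15, 704) -> after fc1: (15, 832) -> Output: (15, 82)

Answer: (15, 82)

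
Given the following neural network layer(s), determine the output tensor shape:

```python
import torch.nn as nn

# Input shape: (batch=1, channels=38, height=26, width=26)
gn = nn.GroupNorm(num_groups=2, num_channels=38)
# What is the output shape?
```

Input: (1, 38, 26, 26) -> Output: (1, 38, 26, 26)

Answer: (1, 38, 26, 26)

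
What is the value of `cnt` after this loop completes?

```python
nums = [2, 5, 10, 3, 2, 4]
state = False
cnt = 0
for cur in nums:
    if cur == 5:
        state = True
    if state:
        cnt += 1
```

Count elements after first 5 in [2, 5, 10, 3, 2, 4]
`cnt` takes the values: 0 → 1 → 2 → 3 → 4 → 5

Answer: 5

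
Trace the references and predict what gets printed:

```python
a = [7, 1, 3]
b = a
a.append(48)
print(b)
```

Key concept: basic list aliasing.
Step by step:
`a = [7, 1, 3]` → a = [7, 1, 3]
`b = a` → b = [7, 1, 3] (same object as a)
`a.append(48)` → a = [7, 1, 3, 48] (same object as b); b = [7, 1, 3, 48] (same object as a)
`print(b)` → prints [7, 1, 3, 48]

Answer: [7, 1, 3, 48]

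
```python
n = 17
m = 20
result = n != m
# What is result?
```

Trace:
`n = 17` → n = 17
`m = 20` → m = 20
`result = n != m` → result = True
So result = True

Answer: True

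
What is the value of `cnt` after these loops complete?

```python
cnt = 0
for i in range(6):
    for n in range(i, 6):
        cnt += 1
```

Upper triangle: 6 + 5 + ... + 1
`cnt` takes the values: 0 → 1 → 2 → 3 → 4 → 5 → 6 → 7 → 8 → 9 → 10 → 11 → 12 → 13 → 14 → 15 → 16 → 17 → 18 → 19 → 20 → 21

Answer: 21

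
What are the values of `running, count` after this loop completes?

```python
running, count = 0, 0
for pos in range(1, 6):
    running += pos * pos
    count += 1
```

Sum of squares and count
`running, count` takes the values: (0, 0) → (1, 0) → (1, 1) → (5, 1) → (5, 2) → (14, 2) → (14, 3) → (30, 3) → (30, 4) → (55, 4) → (55, 5)

Answer: 55, 5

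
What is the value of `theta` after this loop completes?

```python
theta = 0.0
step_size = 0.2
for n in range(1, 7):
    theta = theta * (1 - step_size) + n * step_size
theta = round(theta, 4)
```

Moving average with lr=0.2
`theta` takes the values: 0.0 → 0.2 → 0.56 → 1.048 → 1.6384 → 2.31072 → 3.048576 → 3.0486

Answer: 3.0486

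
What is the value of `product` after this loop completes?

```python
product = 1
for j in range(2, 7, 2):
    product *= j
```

Product of even numbers 2 to 6
`product` takes the values: 1 → 2 → 8 → 48

Answer: 48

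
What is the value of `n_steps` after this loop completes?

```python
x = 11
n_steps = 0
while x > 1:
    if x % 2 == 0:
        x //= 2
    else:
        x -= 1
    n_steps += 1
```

Steps to reduce 11 to 1
`n_steps` takes the values: 0 → 1 → 2 → 3 → 4 → 5

Answer: 5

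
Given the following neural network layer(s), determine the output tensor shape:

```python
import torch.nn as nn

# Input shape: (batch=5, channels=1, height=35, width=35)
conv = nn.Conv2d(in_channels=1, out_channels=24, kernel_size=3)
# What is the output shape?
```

Input: (5, 1, 35, 35) -> Output: (5, 24, 33, 33)

Answer: (5, 24, 33, 33)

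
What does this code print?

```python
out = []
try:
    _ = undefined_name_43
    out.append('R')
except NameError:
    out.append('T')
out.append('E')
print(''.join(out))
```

Execution trace: 'T' (except NameError) → 'E' (after the try/except). Output: TE

Answer: TE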